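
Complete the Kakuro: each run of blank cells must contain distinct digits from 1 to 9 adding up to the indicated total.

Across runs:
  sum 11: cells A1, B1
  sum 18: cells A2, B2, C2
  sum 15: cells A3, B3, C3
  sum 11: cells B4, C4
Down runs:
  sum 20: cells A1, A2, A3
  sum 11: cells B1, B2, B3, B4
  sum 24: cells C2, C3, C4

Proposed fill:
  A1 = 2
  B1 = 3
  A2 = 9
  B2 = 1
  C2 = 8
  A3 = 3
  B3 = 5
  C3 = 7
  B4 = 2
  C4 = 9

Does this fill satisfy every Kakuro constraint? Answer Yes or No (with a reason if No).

No — the down run A1–A3 sums to 14, not 20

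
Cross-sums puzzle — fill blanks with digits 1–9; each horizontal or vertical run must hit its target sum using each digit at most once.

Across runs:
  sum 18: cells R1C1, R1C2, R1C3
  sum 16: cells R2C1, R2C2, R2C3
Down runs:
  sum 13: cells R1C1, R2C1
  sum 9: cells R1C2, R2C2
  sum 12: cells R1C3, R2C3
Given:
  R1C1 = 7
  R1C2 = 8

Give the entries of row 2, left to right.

6 1 9

R1C3 = 18 − 15 = 3 completes the 18 across.
R2C1 = 13 − 7 = 6 completes the 13 down.
R2C2 = 9 − 8 = 1 completes the 9 down.
R2C3 = 16 − 7 = 9 completes the 16 across.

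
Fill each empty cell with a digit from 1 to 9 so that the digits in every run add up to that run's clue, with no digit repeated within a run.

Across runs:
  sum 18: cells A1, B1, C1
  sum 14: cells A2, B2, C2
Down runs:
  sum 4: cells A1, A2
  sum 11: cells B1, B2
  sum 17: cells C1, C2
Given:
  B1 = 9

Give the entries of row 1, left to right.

1, 9, 8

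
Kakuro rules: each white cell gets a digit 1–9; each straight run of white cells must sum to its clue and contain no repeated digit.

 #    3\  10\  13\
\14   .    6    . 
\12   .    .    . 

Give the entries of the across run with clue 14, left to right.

3 in 2 cells must be {1,2}.
Given what's placed, R1C1 must be 1 to fit the 14 across and 3 down.
R1C3 = 14 − 7 = 7 completes the 14 across.
R2C1 = 3 − 1 = 2 completes the 3 down.
R2C2 = 10 − 6 = 4 completes the 10 down.
R2C3 = 12 − 6 = 6 completes the 12 across.

1 6 7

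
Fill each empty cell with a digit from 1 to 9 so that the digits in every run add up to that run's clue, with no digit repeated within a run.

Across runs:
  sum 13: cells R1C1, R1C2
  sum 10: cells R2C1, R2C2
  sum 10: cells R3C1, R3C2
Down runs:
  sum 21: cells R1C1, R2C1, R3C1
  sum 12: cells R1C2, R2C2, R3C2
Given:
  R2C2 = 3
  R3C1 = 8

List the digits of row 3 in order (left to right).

8, 2

R2C1 = 10 − 3 = 7 completes the 10 across.
R3C2 = 10 − 8 = 2 completes the 10 across.
R1C1 = 21 − 15 = 6 completes the 21 down.
R1C2 = 13 − 6 = 7 completes the 13 across.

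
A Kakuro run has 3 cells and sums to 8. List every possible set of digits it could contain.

{1,2,5}; {1,3,4}

3 distinct digits from 1–9 sum between 6 and 24.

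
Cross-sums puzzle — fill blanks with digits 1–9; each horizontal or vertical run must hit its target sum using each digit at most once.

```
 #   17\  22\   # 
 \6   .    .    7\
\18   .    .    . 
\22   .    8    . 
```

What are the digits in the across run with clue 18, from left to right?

7 9 2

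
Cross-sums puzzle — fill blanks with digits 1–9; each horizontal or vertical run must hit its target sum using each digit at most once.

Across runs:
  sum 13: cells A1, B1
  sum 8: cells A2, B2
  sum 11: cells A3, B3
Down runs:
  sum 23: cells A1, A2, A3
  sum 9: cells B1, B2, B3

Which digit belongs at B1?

4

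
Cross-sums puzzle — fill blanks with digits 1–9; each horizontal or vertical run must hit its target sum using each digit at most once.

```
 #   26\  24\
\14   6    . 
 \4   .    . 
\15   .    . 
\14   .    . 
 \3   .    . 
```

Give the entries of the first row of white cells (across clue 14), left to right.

4 in 2 cells must be {1,3}; 3 in 2 cells must be {1,2}.
R1C2 = 14 − 6 = 8 completes the 14 across.

6 8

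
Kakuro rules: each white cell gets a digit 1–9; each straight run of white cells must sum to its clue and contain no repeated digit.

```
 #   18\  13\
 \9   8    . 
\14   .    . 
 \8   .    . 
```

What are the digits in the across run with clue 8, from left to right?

1 7

R1C2 = 9 − 8 = 1 completes the 9 across.
No cell is forced outright now. R2C1 can only be 6 or 9 (the digits allowed by both its 14 across and its 18 down). If R2C1 = 6: that forces R2C2 = 8, after which R3C1 would have to be in {1,2,3,5,6,7} for the 8 across but in {4} for the 18 down — contradiction. So R2C1 = 9.
R2C2 = 14 − 9 = 5 completes the 14 across.
R3C1 = 18 − 17 = 1 completes the 18 down.
R3C2 = 8 − 1 = 7 completes the 8 across.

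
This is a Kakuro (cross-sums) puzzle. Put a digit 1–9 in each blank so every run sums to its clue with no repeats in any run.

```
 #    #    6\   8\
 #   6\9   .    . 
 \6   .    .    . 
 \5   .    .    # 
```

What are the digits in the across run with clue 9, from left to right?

2 7

6 in 3 cells must be {1,2,3}.
Nothing is forced directly, so branch on R2C1, whose candidates are 1 or 2. If R2C1 = 1: then R3C1 would have to be in {1,2,3,4} for the 5 across but in {5} for the 6 down — contradiction. So R2C1 = 2.
R3C1 = 6 − 2 = 4 completes the 6 down.
R3C2 = 5 − 4 = 1 completes the 5 across.
R2C2 = 3: the only remaining digit allowed by both the 6 across and the 6 down.
R2C3 = 6 − 5 = 1 completes the 6 across.
R1C2 = 6 − 4 = 2 completes the 6 down.
R1C3 = 9 − 2 = 7 completes the 9 across.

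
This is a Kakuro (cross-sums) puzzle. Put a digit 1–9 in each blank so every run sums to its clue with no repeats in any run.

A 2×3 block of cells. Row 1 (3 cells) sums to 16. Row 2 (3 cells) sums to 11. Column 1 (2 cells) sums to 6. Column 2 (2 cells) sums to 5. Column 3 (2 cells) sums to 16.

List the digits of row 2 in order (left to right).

16 in 2 cells must be {7,9}.
The 11 across and the 16 down share only 7, so (2,3) = 7.
(1,3) = 16 − 7 = 9 completes the 16 down.
Given what's placed, (2,1) must be 1 to fit the 11 across and 6 down.
(2,2) = 11 − 8 = 3 completes the 11 across.
(1,1) = 6 − 1 = 5 completes the 6 down.
(1,2) = 16 − 14 = 2 completes the 16 across.

1 3 7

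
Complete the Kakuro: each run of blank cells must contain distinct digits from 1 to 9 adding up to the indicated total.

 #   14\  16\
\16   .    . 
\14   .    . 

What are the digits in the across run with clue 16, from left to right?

16 in 2 cells must be {7,9}.
The 16 across and the 14 down share only 9, so R1C1 = 9.
R1C2 = 16 − 9 = 7 completes the 16 across.
R2C1 = 14 − 9 = 5 completes the 14 down.
R2C2 = 14 − 5 = 9 completes the 14 across.

9 7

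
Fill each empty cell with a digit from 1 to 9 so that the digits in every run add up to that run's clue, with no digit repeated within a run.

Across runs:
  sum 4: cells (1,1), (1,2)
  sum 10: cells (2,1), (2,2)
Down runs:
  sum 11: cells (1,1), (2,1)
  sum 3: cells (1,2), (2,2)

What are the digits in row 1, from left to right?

3 1

4 in 2 cells must be {1,3}; 3 in 2 cells must be {1,2}.
The 4 across and the 11 down share only 3, so (1,1) = 3.
(1,2) = 4 − 3 = 1 completes the 4 across.
(2,1) = 11 − 3 = 8 completes the 11 down.
(2,2) = 10 − 8 = 2 completes the 10 across.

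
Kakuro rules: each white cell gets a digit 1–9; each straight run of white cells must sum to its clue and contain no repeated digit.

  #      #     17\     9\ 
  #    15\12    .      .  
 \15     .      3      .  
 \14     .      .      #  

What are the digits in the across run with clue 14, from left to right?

8 6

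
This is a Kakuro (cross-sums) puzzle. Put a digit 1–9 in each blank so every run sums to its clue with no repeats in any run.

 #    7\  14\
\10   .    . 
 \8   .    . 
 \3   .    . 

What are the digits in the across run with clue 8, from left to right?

3 in 2 cells must be {1,2}; 7 in 3 cells must be {1,2,4}.
Nothing is forced directly, so branch on R2C1, whose candidates are 1 or 2. If R2C1 = 2: that forces R2C2 = 6, R3C1 = 1, after which R3C2 would have to be in {2} for the 3 across but in {1,3,5,7} for the 14 down — contradiction. So R2C1 = 1.
R2C2 = 8 − 1 = 7 completes the 8 across.
Given what's placed, R3C1 must be 2 to fit the 3 across and 7 down.
R3C2 = 3 − 2 = 1 completes the 3 across.
R1C1 = 7 − 3 = 4 completes the 7 down.
R1C2 = 10 − 4 = 6 completes the 10 across.

1 7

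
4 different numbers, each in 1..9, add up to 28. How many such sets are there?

4 distinct digits from 1–9 sum between 10 and 30.
Enumerating: {4,7,8,9}, {5,6,8,9}.

2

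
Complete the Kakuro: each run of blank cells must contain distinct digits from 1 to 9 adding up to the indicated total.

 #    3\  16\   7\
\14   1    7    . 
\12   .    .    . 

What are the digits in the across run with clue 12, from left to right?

2 9 1

3 in 2 cells must be {1,2}; 16 in 2 cells must be {7,9}.
R1C3 = 14 − 8 = 6 completes the 14 across.
R2C1 = 3 − 1 = 2 completes the 3 down.
R2C2 = 16 − 7 = 9 completes the 16 down.
R2C3 = 12 − 11 = 1 completes the 12 across.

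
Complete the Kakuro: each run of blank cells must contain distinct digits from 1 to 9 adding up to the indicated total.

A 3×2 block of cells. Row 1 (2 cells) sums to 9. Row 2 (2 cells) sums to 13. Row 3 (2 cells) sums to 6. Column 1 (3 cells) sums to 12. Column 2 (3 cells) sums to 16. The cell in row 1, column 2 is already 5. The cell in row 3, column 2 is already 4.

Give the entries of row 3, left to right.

(1,1) = 9 − 5 = 4 completes the 9 across.
(2,2) = 16 − 9 = 7 completes the 16 down.
(3,1) = 6 − 4 = 2 completes the 6 across.
(2,1) = 13 − 7 = 6 completes the 13 across.

2, 4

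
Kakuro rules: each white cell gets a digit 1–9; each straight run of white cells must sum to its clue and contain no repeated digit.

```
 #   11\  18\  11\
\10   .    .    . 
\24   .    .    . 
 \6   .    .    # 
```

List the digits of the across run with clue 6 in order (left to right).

2 4

24 in 3 cells must be {7,8,9}.
Nothing is forced directly, so branch on R2C1, whose candidates are 7 or 8. If R2C1 = 7: that forces R3C1 = 1, R3C2 = 5, R1C1 = 3, R1C2 = 6, after which R1C3 would have to be in {1} for the 10 across but in {2,3,4,5,6,7,8,9} for the 11 down — contradiction. So R2C1 = 8.
Nothing is forced directly, so branch on R1C1, whose candidates are 1 or 2. If R1C1 = 2: that forces R3C1 = 1, R3C2 = 5, R1C2 = 7, after which R1C3 would have to be in {1} for the 10 across but in {2,3,4,5,6,7,8,9} for the 11 down — contradiction. So R1C1 = 1.
R3C1 = 11 − 9 = 2 completes the 11 down.
R3C2 = 6 − 2 = 4 completes the 6 across.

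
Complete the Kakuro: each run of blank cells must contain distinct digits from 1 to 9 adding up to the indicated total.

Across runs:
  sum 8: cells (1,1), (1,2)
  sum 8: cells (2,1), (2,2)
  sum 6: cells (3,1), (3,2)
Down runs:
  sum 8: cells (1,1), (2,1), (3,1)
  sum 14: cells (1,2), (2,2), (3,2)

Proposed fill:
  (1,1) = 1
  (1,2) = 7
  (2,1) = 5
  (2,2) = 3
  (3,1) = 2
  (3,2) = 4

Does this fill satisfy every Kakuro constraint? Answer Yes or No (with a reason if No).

Yes

Across: 1+7=8; 5+3=8; 2+4=6. Down: 1+5+2=8; 7+3+4=14. No digit repeats within any run.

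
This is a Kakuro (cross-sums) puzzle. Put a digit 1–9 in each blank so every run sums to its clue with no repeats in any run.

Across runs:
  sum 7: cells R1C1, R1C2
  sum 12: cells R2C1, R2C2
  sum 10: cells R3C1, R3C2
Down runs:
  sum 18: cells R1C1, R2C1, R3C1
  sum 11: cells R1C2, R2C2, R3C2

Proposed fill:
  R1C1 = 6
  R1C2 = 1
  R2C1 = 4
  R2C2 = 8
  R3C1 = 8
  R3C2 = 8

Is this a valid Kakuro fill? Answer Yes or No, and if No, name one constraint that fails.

No — the down run R1C2–R3C2 sums to 17, not 11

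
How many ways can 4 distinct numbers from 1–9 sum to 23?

4 distinct digits from 1–9 sum between 10 and 30.

9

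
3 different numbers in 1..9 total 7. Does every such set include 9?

No

The only way to make 7 from 3 distinct digits is {1,2,4}, which does not contain 9.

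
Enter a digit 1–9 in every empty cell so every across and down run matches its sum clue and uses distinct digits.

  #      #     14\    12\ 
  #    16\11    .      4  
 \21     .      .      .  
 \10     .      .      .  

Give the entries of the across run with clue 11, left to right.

7 4

16 in 2 cells must be {7,9}.
R1C2 = 11 − 4 = 7 completes the 11 across.
The 10 across and the 16 down share only 7, so R3C1 = 7.
R2C1 = 16 − 7 = 9 completes the 16 down.
Nothing is forced directly, so branch on R2C2, whose candidates are 4 or 5. If R2C2 = 4: then R2C3 would have to be in {8} for the 21 across but in {1,2,3,5,6,7} for the 12 down — contradiction. So R2C2 = 5.
R2C3 = 21 − 14 = 7 completes the 21 across.
R3C2 = 14 − 12 = 2 completes the 14 down.
R3C3 = 10 − 9 = 1 completes the 10 across.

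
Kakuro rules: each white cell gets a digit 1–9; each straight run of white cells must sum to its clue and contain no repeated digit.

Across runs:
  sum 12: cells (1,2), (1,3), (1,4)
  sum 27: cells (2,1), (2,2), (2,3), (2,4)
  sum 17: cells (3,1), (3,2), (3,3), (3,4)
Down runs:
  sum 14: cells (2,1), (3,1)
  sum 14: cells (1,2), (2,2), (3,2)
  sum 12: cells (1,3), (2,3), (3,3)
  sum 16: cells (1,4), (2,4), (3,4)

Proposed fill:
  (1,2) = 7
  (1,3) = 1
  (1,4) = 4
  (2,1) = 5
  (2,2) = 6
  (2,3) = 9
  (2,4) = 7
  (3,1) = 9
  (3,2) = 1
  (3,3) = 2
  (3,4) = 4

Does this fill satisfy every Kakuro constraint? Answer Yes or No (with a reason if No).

No — the down run (1,4)–(3,4) sums to 15, not 16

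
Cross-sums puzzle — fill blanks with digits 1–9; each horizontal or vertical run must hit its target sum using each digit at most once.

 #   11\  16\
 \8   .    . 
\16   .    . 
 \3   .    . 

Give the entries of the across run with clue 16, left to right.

7 9

16 in 2 cells must be {7,9}; 3 in 2 cells must be {1,2}.
The 16 across and the 11 down share only 7, so R2C1 = 7.
R2C2 = 16 − 7 = 9 completes the 16 across.
Given what's placed, R3C1 must be 1 to fit the 3 across and 11 down.
R3C2 = 3 − 1 = 2 completes the 3 across.
R1C1 = 11 − 8 = 3 completes the 11 down.
R1C2 = 8 − 3 = 5 completes the 8 across.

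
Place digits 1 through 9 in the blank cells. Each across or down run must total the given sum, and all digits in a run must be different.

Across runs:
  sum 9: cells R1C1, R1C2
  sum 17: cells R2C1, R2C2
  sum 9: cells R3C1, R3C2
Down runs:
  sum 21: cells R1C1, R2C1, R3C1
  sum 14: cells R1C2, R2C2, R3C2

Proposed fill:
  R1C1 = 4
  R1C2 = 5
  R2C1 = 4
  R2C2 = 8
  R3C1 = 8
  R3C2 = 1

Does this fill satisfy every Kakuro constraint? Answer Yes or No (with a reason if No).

No — the down run R1C1–R3C1 sums to 16, not 21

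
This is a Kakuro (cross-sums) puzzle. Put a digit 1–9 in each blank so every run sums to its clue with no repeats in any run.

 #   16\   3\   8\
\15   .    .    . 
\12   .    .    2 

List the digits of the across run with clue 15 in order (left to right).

16 in 2 cells must be {7,9}; 3 in 2 cells must be {1,2}.
R1C3 = 8 − 2 = 6 completes the 8 down.
R2C2 = 1: the only remaining digit allowed by both the 12 across and the 3 down.
Given what's placed, R1C1 must be 7 to fit the 15 across and 16 down.
R1C2 = 15 − 13 = 2 completes the 15 across.
R2C1 = 12 − 3 = 9 completes the 12 across.

7, 2, 6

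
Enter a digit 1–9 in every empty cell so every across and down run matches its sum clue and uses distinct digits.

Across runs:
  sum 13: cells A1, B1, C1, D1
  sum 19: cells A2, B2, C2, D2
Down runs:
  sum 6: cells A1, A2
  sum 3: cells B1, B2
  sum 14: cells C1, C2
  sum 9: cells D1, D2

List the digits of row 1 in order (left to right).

2 1 6 4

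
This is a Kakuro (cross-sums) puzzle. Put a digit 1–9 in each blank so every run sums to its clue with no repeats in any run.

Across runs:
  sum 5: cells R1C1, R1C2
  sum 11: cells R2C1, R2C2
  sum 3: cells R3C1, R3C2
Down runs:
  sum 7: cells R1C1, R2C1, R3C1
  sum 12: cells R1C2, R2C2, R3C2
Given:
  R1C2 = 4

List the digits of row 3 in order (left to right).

3 in 2 cells must be {1,2}; 7 in 3 cells must be {1,2,4}.
R1C1 = 5 − 4 = 1 completes the 5 across.
Given what's placed, R3C1 must be 2 to fit the 3 across and 7 down.
R3C2 = 3 − 2 = 1 completes the 3 across.
R2C1 = 7 − 3 = 4 completes the 7 down.
R2C2 = 11 − 4 = 7 completes the 11 across.

2 1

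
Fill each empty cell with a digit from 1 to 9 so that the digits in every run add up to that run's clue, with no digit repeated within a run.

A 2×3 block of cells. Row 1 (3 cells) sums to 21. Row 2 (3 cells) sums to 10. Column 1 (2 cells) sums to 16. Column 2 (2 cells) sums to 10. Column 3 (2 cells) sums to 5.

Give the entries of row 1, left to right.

9 8 4

16 in 2 cells must be {7,9}.
The 21 across and the 5 down share only 4, so (1,3) = 4.
The 10 across and the 16 down share only 7, so (2,1) = 7.
(2,3) = 5 − 4 = 1 completes the 5 down.
(1,1) = 16 − 7 = 9 completes the 16 down.
(1,2) = 21 − 13 = 8 completes the 21 across.
(2,2) = 10 − 8 = 2 completes the 10 across.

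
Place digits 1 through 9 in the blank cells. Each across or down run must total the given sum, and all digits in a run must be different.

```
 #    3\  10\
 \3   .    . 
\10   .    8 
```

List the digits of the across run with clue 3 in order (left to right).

3 in 2 cells must be {1,2}.
R1C2 = 10 − 8 = 2 completes the 10 down.
R2C1 = 10 − 8 = 2 completes the 10 across.
R1C1 = 3 − 2 = 1 completes the 3 across.

1 2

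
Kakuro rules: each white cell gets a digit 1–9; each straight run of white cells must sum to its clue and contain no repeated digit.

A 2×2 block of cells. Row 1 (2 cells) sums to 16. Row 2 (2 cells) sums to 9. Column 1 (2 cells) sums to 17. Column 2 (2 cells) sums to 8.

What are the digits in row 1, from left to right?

9 7

16 in 2 cells must be {7,9}; 17 in 2 cells must be {8,9}.
The 16 across and the 17 down share only 9, so (1,1) = 9.
(1,2) = 16 − 9 = 7 completes the 16 across.
(2,1) = 17 − 9 = 8 completes the 17 down.
(2,2) = 9 − 8 = 1 completes the 9 across.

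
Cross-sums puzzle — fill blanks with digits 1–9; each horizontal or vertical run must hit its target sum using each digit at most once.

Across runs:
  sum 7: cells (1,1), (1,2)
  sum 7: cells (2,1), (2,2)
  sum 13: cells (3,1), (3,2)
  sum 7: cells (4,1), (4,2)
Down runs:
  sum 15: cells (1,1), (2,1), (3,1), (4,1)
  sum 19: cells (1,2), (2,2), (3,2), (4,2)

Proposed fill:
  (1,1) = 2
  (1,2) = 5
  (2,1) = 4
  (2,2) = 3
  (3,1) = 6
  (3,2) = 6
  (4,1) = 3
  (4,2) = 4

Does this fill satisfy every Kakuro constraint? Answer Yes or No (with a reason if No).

No — the across run (3,1)–(3,2) sums to 12, not 13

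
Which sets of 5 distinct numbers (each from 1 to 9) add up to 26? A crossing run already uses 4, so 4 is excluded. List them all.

5 distinct digits from 1–9 sum between 15 and 35.
Dropping sets that contain 4.

{1,2,6,8,9}; {1,3,5,8,9}; {1,3,6,7,9}; {2,3,5,7,9}; {2,3,6,7,8}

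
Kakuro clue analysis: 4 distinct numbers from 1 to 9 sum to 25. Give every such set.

{1,7,8,9}; {2,6,8,9}; {3,5,8,9}; {3,6,7,9}; {4,5,7,9}; {4,6,7,8}

4 distinct digits from 1–9 sum between 10 and 30.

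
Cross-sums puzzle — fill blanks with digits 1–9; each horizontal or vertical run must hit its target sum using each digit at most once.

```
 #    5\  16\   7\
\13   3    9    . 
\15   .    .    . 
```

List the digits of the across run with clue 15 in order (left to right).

2 7 6

16 in 2 cells must be {7,9}.
R1C3 = 13 − 12 = 1 completes the 13 across.
R2C1 = 5 − 3 = 2 completes the 5 down.
R2C2 = 16 − 9 = 7 completes the 16 down.
R2C3 = 15 − 9 = 6 completes the 15 across.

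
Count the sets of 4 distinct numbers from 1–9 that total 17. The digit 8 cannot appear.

4 distinct digits from 1–9 sum between 10 and 30.
Dropping sets that contain 8.
Enumerating: {1,2,5,9}, {1,3,4,9}, {1,3,6,7}, {1,4,5,7}, {2,3,5,7}, {2,4,5,6}.

6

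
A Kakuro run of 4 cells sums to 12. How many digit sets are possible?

4 distinct digits from 1–9 sum between 10 and 30.
Enumerating: {1,2,3,6}, {1,2,4,5}.

2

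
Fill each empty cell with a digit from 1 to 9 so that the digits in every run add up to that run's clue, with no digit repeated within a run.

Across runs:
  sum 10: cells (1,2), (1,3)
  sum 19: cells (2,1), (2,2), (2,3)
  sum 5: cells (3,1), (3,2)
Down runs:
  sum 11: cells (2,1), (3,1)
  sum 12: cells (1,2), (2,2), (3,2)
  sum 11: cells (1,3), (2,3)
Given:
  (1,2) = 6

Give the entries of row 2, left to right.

8 4 7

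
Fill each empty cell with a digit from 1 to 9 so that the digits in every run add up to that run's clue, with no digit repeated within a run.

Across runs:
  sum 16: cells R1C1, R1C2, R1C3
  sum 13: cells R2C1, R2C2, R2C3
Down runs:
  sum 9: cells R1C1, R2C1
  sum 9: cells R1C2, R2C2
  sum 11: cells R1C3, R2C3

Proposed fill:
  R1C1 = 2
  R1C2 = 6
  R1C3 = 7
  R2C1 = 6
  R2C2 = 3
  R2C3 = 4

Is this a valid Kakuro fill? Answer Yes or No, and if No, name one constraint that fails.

No — the across run R1C1–R1C3 sums to 15, not 16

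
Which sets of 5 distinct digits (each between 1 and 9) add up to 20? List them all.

5 distinct digits from 1–9 sum between 15 and 35.

{1,2,3,5,9}; {1,2,3,6,8}; {1,2,4,5,8}; {1,2,4,6,7}; {1,3,4,5,7}; {2,3,4,5,6}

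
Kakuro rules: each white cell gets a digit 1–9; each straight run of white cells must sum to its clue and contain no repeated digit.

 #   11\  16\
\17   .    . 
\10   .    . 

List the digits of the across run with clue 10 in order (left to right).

3, 7

17 in 2 cells must be {8,9}; 16 in 2 cells must be {7,9}.
The 17 across and the 16 down share only 9, so R1C2 = 9.
R2C2 = 16 − 9 = 7 completes the 16 down.
R1C1 = 17 − 9 = 8 completes the 17 across.
R2C1 = 10 − 7 = 3 completes the 10 across.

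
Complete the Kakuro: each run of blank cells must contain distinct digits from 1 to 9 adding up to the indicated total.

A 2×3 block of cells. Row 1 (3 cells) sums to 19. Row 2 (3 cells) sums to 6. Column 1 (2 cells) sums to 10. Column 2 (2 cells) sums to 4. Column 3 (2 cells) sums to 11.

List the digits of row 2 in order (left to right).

3 1 2

6 in 3 cells must be {1,2,3}; 4 in 2 cells must be {1,3}.
The 19 across and the 4 down share only 3, so (1,2) = 3.
(2,2) = 4 − 3 = 1 completes the 4 down.
Nothing is forced directly, so branch on (2,1), whose candidates are 2 or 3. If (2,1) = 2: then (1,1) would have to be in {7,9} for the 19 across but in {8} for the 10 down — contradiction. So (2,1) = 3.
(1,1) = 10 − 3 = 7 completes the 10 down.
(1,3) = 19 − 10 = 9 completes the 19 across.
(2,3) = 6 − 4 = 2 completes the 6 across.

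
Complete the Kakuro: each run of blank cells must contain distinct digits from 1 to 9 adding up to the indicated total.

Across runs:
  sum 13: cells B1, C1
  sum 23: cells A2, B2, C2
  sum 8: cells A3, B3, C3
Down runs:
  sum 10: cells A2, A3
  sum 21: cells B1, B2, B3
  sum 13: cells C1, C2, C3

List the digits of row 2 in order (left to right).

9 8 6

23 in 3 cells must be {6,8,9}.
Nothing is forced directly, so branch on B3, whose candidates are 4 or 5. If B3 = 5: that forces B2 = 9, B1 = 7, C1 = 6, after which C2 would have to be in {6,8} for the 23 across but in {2,3,4,5} for the 13 down — contradiction. So B3 = 4.
Nothing is forced directly, so branch on A3, whose candidates are 1 or 3. If A3 = 3: then A2 would have to be in {6,8,9} for the 23 across but in {7} for the 10 down — contradiction. So A3 = 1.
A2 = 10 − 1 = 9 completes the 10 down.
B2 = 8: the only remaining digit allowed by both the 23 across and the 21 down.
C2 = 23 − 17 = 6 completes the 23 across.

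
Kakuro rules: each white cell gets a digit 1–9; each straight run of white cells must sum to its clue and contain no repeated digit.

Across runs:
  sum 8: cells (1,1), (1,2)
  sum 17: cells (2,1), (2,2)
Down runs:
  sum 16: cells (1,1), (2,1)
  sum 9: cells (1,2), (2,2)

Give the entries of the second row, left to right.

9 8

17 in 2 cells must be {8,9}; 16 in 2 cells must be {7,9}.
The 8 across and the 16 down share only 7, so (1,1) = 7.
(1,2) = 8 − 7 = 1 completes the 8 across.
(2,1) = 16 − 7 = 9 completes the 16 down.
(2,2) = 17 − 9 = 8 completes the 17 across.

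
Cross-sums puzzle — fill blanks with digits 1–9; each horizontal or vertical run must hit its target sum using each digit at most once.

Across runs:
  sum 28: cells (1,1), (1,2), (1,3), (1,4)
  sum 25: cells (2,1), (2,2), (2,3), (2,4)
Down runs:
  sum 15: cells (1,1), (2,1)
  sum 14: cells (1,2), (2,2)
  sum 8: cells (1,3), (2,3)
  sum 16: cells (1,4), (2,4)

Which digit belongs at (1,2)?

8

16 in 2 cells must be {7,9}.
Nothing is forced directly, so branch on (1,4), whose candidates are 7 or 9. If (1,4) = 7: then (1,3) would have to be in {4,8,9} for the 28 across but in {1,2,3,5,6,7} for the 8 down — contradiction. So (1,4) = 9.
(2,4) = 16 − 9 = 7 completes the 16 down.
Nothing is forced directly, so branch on (1,1), whose candidates are 6 or 7 or 8. If (1,1) = 7: that forces (1,2) = 8, after which (1,3) would have to be in {4} for the 28 across but in {1,2,3,5,6,7} for the 8 down — contradiction. If (1,1) = 8: then (2,1) would have to be in {1,3,4,5,6,8,9} for the 25 across but in {7} for the 15 down — contradiction. So (1,1) = 6.
(1,3) = 5: the only remaining digit allowed by both the 28 across and the 8 down.
(2,1) = 15 − 6 = 9 completes the 15 down.
(2,3) = 8 − 5 = 3 completes the 8 down.
(1,2) = 28 − 20 = 8 completes the 28 across.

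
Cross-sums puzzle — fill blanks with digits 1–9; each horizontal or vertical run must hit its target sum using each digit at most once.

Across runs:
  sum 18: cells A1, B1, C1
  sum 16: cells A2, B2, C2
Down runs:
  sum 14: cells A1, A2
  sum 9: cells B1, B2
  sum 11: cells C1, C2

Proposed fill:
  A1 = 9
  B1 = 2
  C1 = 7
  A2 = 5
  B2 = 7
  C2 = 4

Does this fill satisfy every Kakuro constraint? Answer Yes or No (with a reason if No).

Across: 9+2+7=18; 5+7+4=16. Down: 9+5=14; 2+7=9; 7+4=11. No digit repeats within any run.

Yes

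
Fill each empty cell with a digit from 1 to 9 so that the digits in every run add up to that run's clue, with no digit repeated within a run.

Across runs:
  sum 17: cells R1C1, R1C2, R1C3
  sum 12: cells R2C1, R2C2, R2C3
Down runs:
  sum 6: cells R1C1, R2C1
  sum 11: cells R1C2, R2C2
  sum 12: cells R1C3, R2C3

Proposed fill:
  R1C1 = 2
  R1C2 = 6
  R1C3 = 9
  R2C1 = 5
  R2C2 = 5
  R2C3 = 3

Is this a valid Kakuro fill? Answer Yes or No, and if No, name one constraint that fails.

No — the across run R2C1–R2C3 sums to 13, not 12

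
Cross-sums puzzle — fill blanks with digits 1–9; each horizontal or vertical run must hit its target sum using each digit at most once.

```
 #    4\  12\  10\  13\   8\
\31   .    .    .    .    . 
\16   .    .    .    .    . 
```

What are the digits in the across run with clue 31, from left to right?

1, 8, 9, 7, 6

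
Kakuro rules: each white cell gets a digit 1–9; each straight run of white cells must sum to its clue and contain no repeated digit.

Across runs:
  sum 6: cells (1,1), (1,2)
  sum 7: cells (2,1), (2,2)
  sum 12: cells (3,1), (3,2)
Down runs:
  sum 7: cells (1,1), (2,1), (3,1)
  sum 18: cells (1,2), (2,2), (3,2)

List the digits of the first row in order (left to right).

2 4

7 in 3 cells must be {1,2,4}.
The 12 across and the 7 down share only 4, so (3,1) = 4.
(3,2) = 12 − 4 = 8 completes the 12 across.
Nothing is forced directly, so branch on (1,1), whose candidates are 1 or 2. If (1,1) = 1: then (1,2) would have to be in {5} for the 6 across but in {1,3,4,6,7,9} for the 18 down — contradiction. So (1,1) = 2.
(1,2) = 6 − 2 = 4 completes the 6 across.
(2,1) = 7 − 6 = 1 completes the 7 down.
(2,2) = 7 − 1 = 6 completes the 7 across.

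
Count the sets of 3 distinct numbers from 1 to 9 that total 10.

3 distinct digits from 1–9 sum between 6 and 24.
Enumerating: {1,2,7}, {1,3,6}, {1,4,5}, {2,3,5}.

4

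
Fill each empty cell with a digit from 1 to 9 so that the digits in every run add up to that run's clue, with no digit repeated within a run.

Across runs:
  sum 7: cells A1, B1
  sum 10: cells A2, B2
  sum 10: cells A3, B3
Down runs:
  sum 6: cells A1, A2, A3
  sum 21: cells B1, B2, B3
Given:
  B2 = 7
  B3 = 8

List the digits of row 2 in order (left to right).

3 7

6 in 3 cells must be {1,2,3}.
B1 = 21 − 15 = 6 completes the 21 down.
A2 = 10 − 7 = 3 completes the 10 across.
A3 = 10 − 8 = 2 completes the 10 across.
A1 = 7 − 6 = 1 completes the 7 across.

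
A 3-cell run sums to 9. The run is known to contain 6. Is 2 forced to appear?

Yes

The only way to make 9 from 3 distinct digits under that restriction is {1,2,6}, which contains 2.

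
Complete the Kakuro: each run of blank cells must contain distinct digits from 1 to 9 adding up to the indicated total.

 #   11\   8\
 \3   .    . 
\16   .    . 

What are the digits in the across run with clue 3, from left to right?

3 in 2 cells must be {1,2}; 16 in 2 cells must be {7,9}.
The 3 across and the 11 down share only 2, so R1C1 = 2.
R1C2 = 3 − 2 = 1 completes the 3 across.
R2C1 = 11 − 2 = 9 completes the 11 down.
R2C2 = 16 − 9 = 7 completes the 16 across.

2 1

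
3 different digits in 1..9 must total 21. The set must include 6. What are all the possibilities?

{6,7,8}

3 distinct digits from 1–9 sum between 6 and 24.
Keeping only sets containing 6.
Only one set works: {6,7,8}.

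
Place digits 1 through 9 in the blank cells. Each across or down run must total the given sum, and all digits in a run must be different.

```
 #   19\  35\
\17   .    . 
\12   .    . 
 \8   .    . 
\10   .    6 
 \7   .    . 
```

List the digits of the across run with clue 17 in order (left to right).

17 in 2 cells must be {8,9}; 35 in 5 cells must be {5,6,7,8,9}.
R4C1 = 10 − 6 = 4 completes the 10 across.
Given what's placed, R5C2 must be 5 to fit the 7 across and 35 down.
R1C1 = 9: the only remaining digit allowed by both the 17 across and the 19 down.
R1C2 = 17 − 9 = 8 completes the 17 across.

9 8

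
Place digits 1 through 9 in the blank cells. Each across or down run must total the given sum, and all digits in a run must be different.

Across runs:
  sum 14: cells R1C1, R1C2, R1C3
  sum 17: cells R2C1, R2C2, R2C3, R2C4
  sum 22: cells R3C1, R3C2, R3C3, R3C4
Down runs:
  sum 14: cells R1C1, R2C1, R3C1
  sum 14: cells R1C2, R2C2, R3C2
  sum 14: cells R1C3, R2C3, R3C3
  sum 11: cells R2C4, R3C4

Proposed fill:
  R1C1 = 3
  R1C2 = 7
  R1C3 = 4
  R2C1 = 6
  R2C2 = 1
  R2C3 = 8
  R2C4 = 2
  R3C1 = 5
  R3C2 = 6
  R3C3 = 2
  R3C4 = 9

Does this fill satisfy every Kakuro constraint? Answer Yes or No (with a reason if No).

Yes

Across: 3+7+4=14; 6+1+8+2=17; 5+6+2+9=22. Down: 3+6+5=14; 7+1+6=14; 4+8+2=14; 2+9=11. No digit repeats within any run.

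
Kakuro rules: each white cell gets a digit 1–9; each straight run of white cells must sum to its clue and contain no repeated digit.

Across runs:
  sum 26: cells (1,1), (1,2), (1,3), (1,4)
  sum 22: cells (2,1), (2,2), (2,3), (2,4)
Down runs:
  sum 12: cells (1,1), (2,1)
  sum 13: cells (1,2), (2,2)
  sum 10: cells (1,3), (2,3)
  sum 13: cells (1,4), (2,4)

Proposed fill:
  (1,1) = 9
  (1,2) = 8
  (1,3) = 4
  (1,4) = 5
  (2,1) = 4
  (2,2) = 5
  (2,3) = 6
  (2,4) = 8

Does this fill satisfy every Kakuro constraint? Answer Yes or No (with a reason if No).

No — the down run (1,1)–(2,1) sums to 13, not 12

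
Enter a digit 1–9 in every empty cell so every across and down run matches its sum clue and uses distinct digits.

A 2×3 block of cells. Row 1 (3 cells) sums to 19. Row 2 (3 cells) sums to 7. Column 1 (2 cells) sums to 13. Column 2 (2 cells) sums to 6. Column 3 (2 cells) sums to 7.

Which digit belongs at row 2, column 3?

7 in 3 cells must be {1,2,4}.
The 7 across and the 13 down share only 4, so (2,1) = 4.
(1,1) = 13 − 4 = 9 completes the 13 down.
Nothing is forced directly, so branch on (1,2), whose candidates are 2 or 4. If (1,2) = 2: then (1,3) would have to be in {8} for the 19 across but in {1,2,3,4,5,6} for the 7 down — contradiction. So (1,2) = 4.
(1,3) = 19 − 13 = 6 completes the 19 across.
(2,2) = 6 − 4 = 2 completes the 6 down.
(2,3) = 7 − 6 = 1 completes the 7 across.

1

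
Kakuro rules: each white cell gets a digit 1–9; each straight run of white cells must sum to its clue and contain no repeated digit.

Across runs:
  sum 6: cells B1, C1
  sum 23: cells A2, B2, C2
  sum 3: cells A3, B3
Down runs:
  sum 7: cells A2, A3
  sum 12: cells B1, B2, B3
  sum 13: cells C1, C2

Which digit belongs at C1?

23 in 3 cells must be {6,8,9}; 3 in 2 cells must be {1,2}.
The 23 across and the 7 down share only 6, so A2 = 6.
A3 = 7 − 6 = 1 completes the 7 down.
B3 = 3 − 1 = 2 completes the 3 across.
B2 = 9: the only remaining digit allowed by both the 23 across and the 12 down.
C2 = 23 − 15 = 8 completes the 23 across.
B1 = 12 − 11 = 1 completes the 12 down.
C1 = 6 − 1 = 5 completes the 6 across.

5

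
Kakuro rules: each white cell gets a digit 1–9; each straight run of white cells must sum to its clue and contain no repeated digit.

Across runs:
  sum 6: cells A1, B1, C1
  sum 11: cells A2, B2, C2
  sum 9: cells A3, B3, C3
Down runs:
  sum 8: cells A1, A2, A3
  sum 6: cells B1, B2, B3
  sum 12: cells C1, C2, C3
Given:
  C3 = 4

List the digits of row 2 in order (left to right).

6 in 3 cells must be {1,2,3}.
Nothing is forced directly, so branch on A3, whose candidates are 2 or 3. If A3 = 2: that forces A1 = 1, A2 = 5, B2 = 2, after which C2 would have to be in {4} for the 11 across but in {1,2,3,5,6,7} for the 12 down — contradiction. So A3 = 3.
Given what's placed, A1 must be 1 to fit the 6 across and 8 down.
A2 = 8 − 4 = 4 completes the 8 down.
B3 = 9 − 7 = 2 completes the 9 across.
B1 = 3: the only remaining digit allowed by both the 6 across and the 6 down.
C1 = 6 − 4 = 2 completes the 6 across.
B2 = 6 − 5 = 1 completes the 6 down.
C2 = 11 − 5 = 6 completes the 11 across.

4, 1, 6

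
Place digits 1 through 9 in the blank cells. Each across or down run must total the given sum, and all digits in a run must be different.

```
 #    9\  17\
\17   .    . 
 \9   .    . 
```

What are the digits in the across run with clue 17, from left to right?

8 9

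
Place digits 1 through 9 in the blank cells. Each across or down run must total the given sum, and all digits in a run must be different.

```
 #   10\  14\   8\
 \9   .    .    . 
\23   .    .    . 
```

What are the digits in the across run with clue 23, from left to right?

23 in 3 cells must be {6,8,9}.
The 23 across and the 8 down share only 6, so R2C3 = 6.
R1C3 = 8 − 6 = 2 completes the 8 down.
Given what's placed, R1C2 must be 6 to fit the 9 across and 14 down.
R2C2 = 14 − 6 = 8 completes the 14 down.
R1C1 = 9 − 8 = 1 completes the 9 across.
R2C1 = 23 − 14 = 9 completes the 23 across.

9, 8, 6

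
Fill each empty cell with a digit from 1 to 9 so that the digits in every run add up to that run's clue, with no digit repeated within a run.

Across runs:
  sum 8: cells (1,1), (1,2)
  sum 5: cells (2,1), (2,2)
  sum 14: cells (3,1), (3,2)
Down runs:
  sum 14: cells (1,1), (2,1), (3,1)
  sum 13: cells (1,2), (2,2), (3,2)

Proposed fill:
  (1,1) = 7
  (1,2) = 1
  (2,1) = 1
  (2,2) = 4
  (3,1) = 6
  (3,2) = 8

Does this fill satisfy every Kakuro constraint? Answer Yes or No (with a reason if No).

Yes

Across: 7+1=8; 1+4=5; 6+8=14. Down: 7+1+6=14; 1+4+8=13. No digit repeats within any run.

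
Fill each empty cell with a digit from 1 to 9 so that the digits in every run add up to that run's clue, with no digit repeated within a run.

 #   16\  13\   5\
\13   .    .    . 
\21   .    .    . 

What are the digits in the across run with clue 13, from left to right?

16 in 2 cells must be {7,9}.
The 21 across and the 5 down share only 4, so R2C3 = 4.
R1C3 = 5 − 4 = 1 completes the 5 down.
Given what's placed, R2C1 must be 9 to fit the 21 across and 16 down.
R2C2 = 21 − 13 = 8 completes the 21 across.
R1C1 = 16 − 9 = 7 completes the 16 down.
R1C2 = 13 − 8 = 5 completes the 13 across.

7 5 1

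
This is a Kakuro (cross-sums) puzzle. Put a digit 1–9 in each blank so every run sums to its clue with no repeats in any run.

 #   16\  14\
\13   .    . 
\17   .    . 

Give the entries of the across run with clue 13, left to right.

7 6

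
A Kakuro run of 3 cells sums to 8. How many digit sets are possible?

3 distinct digits from 1–9 sum between 6 and 24.
Enumerating: {1,2,5}, {1,3,4}.

2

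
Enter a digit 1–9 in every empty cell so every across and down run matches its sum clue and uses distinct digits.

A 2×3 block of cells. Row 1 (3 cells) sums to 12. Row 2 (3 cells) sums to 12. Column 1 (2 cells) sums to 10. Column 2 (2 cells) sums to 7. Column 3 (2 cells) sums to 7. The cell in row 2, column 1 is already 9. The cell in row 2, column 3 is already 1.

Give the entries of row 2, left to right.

(1,1) = 10 − 9 = 1 completes the 10 down.
(1,3) = 7 − 1 = 6 completes the 7 down.
(2,2) = 12 − 10 = 2 completes the 12 across.
(1,2) = 12 − 7 = 5 completes the 12 across.

9 2 1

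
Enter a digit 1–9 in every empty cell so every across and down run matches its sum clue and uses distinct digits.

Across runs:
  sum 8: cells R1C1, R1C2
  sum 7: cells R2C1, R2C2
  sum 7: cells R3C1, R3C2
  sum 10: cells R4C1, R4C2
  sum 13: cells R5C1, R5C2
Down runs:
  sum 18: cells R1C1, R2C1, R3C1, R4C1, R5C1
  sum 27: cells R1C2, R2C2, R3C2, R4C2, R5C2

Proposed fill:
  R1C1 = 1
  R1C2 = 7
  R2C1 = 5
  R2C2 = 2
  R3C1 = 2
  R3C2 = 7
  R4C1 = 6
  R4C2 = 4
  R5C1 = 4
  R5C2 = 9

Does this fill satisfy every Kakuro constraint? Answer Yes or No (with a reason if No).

No — the across run R3C1–R3C2 sums to 9, not 7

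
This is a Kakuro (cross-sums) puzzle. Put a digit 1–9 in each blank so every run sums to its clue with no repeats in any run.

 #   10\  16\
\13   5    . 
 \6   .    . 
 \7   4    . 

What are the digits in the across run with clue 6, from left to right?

1 5

R1C2 = 13 − 5 = 8 completes the 13 across.
R2C1 = 10 − 9 = 1 completes the 10 down.
R2C2 = 6 − 1 = 5 completes the 6 across.
R3C2 = 7 − 4 = 3 completes the 7 across.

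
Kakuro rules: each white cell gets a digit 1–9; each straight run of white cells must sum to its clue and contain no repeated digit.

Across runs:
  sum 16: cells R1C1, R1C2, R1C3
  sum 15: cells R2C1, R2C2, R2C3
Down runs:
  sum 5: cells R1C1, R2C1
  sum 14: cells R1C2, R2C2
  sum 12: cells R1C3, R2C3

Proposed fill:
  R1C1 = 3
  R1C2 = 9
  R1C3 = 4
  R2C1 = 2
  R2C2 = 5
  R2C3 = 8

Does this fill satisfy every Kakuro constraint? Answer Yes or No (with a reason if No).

Across: 3+9+4=16; 2+5+8=15. Down: 3+2=5; 9+5=14; 4+8=12. No digit repeats within any run.

Yes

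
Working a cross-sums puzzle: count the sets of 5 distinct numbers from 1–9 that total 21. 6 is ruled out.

5 distinct digits from 1–9 sum between 15 and 35.
Dropping sets that contain 6.
Enumerating: {1,2,3,7,8}, {1,2,4,5,9}, {1,3,4,5,8}, {2,3,4,5,7}.

4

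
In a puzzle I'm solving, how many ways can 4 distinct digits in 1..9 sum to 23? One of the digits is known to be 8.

4 distinct digits from 1–9 sum between 10 and 30.
Keeping only sets containing 8.
Enumerating: {1,5,8,9}, {2,4,8,9}, {2,6,7,8}, {3,5,7,8}, {4,5,6,8}.

5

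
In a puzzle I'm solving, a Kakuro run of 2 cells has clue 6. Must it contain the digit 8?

Counterexample: {1,5} sums to 6 without using 8.

No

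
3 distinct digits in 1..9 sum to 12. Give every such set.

3 distinct digits from 1–9 sum between 6 and 24.

{1,2,9}; {1,3,8}; {1,4,7}; {1,5,6}; {2,3,7}; {2,4,6}; {3,4,5}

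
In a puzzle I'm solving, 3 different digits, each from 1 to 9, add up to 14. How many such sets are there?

8

3 distinct digits from 1–9 sum between 6 and 24.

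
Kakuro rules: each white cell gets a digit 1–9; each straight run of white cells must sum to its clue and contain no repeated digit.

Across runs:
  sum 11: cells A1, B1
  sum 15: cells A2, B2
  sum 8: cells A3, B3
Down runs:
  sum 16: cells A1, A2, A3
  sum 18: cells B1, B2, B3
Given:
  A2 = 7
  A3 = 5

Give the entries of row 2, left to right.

7 8

A1 = 16 − 12 = 4 completes the 16 down.
B1 = 11 − 4 = 7 completes the 11 across.
B2 = 15 − 7 = 8 completes the 15 across.
B3 = 8 − 5 = 3 completes the 8 across.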